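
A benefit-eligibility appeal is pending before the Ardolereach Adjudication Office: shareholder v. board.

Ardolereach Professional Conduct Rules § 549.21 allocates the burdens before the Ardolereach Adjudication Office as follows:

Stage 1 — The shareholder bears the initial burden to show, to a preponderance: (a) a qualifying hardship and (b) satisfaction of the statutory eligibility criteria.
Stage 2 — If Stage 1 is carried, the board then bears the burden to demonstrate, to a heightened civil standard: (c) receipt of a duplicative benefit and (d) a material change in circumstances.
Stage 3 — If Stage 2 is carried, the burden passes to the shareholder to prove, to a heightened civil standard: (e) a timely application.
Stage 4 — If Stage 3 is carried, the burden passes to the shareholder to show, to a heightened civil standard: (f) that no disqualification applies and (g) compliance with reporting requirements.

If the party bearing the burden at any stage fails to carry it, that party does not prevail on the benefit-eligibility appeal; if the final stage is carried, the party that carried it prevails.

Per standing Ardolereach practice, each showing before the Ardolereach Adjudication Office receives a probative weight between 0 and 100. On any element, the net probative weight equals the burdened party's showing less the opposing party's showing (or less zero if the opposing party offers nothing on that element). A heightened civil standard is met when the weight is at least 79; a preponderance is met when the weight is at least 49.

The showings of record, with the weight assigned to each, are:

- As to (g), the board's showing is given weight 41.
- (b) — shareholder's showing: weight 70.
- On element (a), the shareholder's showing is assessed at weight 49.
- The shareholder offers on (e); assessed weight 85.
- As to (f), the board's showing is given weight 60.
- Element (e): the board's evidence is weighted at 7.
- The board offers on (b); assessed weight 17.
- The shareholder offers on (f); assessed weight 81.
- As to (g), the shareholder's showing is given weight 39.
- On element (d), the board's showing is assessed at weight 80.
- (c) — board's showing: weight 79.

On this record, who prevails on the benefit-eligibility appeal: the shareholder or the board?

Stage 1 (shareholder, a preponderance, weight is at least 49): (a) 49 ≥ 49 — meets; (b) net 70−17=53 ≥ 49 — meets.
  The shareholder carries Stage 1; the board now bears the burden.
Stage 2 (board, a heightened civil standard, weight is at least 79): (c) 79 ≥ 79 — meets; (d) 80 ≥ 79 — meets.
  All elements met. The burden passes to the shareholder.
Stage 3 (shareholder, a heightened civil standard, weight is at least 79): (e) net 85−7=78 < 79 — fails.
  Stage 3 not carried; the shareholder fails its burden.
The board prevails.

board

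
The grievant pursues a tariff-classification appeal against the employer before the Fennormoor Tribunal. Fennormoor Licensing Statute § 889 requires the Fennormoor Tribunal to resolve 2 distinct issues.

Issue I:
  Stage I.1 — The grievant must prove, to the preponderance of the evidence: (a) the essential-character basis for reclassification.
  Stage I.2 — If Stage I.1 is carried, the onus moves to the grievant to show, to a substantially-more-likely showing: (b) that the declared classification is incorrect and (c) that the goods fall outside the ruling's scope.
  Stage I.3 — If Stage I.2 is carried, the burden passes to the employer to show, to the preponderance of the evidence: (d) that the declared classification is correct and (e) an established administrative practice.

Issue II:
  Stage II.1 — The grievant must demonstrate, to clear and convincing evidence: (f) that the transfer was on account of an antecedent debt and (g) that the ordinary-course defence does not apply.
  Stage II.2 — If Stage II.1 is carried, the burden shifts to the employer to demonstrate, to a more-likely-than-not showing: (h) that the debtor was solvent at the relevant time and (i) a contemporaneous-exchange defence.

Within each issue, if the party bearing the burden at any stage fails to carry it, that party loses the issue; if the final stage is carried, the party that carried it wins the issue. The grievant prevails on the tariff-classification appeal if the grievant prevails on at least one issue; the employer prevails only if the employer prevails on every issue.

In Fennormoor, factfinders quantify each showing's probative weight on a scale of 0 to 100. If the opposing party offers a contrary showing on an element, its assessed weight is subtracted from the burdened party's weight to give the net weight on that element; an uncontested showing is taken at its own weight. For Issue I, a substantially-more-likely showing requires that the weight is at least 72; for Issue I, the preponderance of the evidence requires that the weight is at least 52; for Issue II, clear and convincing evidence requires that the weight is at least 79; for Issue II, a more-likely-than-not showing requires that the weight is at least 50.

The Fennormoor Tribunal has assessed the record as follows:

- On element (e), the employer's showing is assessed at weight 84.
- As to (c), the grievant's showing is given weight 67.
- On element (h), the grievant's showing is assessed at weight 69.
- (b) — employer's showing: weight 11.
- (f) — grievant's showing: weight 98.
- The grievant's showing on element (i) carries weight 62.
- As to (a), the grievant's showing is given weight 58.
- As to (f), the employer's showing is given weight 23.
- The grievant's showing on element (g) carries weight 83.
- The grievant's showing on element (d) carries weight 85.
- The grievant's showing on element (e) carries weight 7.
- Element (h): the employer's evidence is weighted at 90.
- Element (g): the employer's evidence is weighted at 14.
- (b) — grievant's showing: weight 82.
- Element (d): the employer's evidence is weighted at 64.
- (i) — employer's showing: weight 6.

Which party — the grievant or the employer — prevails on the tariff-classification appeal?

— Issue I —
At Stage I.1 the grievant must meet the preponderance of the evidence (weight is at least 52): on (a) the weight is 58, which does reach 52, so (a) meets the standard.
  Stage I.1 is satisfied; the grievant continues to bear the burden.
At Stage I.2 the grievant must meet a substantially-more-likely showing (weight is at least 72): on (b) the weight is 82 less the opposing 11 gives net 71, which does not reach 72, so (b) does not meet the standard; on (c) the weight is 67, < 72, so (c) does not meet the standard.
  Stage I.2 not carried; the grievant fails its burden.
The employer prevails on this issue.
— Issue II —
Stage II.1 (grievant, clear and convincing evidence, weight is at least 79): (f) net 98−23=75 < 79 — fails; (g) net 83−14=69 < 79 — fails.
  Stage II.1 not carried; the grievant fails its burden.
The employer prevails on this issue.
Per-issue: Issue I → employer; Issue II → employer. The grievant must prevail on at least one issue; overall, the employer prevails.

employer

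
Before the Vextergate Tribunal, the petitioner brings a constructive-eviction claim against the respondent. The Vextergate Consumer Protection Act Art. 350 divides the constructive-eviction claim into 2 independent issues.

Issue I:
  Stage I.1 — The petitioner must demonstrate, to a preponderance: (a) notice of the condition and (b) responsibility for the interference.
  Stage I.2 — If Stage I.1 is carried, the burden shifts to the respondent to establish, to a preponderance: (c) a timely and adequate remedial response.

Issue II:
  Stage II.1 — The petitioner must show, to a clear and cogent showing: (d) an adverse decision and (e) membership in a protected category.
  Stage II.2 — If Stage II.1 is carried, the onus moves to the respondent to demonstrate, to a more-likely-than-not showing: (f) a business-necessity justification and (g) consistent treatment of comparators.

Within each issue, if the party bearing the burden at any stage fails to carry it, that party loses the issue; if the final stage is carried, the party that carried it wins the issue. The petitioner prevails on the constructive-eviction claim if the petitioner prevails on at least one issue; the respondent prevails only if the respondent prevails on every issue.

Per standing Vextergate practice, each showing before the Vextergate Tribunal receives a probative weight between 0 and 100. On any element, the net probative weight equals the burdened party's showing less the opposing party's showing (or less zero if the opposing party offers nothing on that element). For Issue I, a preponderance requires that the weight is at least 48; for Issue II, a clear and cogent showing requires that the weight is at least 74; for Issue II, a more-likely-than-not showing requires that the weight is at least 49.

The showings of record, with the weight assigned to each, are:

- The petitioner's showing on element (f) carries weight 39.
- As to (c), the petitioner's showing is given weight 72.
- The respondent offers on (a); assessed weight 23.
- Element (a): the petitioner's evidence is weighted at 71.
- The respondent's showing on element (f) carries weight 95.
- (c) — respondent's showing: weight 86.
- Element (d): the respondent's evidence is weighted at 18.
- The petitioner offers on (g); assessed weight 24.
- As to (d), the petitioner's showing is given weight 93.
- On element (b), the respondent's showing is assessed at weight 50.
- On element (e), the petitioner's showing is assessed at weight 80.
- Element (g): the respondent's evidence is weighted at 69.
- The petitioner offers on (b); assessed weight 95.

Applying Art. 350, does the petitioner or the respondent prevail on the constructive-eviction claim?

petitioner

— Issue I —
At Stage I.1 the petitioner must meet a preponderance (weight is at least 48): on (a) the weight is 71 less the opposing 23 gives net 48, which does reach 48, so (a) meets the standard; on (b) the weight is 95 less the opposing 50 gives net 45, which does not reach 48, so (b) does not meet the standard.
  The petitioner does not carry Stage I.1.
The analysis ends at Stage I.1; the respondent prevails on this issue.
— Issue II —
Stage II.1 (petitioner, a clear and cogent showing, weight is at least 74): (d) net 93−18=75 ≥ 74 — meets; (e) 80 ≥ 74 — meets.
  All elements met. The burden passes to the respondent.
Stage II.2 (respondent, a more-likely-than-not showing, weight is at least 49): (f) net 95−39=56 ≥ 49 — meets; (g) net 69−24=45 < 49 — fails.
  Not every element is met, so the respondent fails to carry Stage II.2.
The analysis ends at Stage II.2; the petitioner prevails on this issue.
Per-issue: Issue I → respondent; Issue II → petitioner. The petitioner must prevail on at least one issue; overall, the petitioner prevails.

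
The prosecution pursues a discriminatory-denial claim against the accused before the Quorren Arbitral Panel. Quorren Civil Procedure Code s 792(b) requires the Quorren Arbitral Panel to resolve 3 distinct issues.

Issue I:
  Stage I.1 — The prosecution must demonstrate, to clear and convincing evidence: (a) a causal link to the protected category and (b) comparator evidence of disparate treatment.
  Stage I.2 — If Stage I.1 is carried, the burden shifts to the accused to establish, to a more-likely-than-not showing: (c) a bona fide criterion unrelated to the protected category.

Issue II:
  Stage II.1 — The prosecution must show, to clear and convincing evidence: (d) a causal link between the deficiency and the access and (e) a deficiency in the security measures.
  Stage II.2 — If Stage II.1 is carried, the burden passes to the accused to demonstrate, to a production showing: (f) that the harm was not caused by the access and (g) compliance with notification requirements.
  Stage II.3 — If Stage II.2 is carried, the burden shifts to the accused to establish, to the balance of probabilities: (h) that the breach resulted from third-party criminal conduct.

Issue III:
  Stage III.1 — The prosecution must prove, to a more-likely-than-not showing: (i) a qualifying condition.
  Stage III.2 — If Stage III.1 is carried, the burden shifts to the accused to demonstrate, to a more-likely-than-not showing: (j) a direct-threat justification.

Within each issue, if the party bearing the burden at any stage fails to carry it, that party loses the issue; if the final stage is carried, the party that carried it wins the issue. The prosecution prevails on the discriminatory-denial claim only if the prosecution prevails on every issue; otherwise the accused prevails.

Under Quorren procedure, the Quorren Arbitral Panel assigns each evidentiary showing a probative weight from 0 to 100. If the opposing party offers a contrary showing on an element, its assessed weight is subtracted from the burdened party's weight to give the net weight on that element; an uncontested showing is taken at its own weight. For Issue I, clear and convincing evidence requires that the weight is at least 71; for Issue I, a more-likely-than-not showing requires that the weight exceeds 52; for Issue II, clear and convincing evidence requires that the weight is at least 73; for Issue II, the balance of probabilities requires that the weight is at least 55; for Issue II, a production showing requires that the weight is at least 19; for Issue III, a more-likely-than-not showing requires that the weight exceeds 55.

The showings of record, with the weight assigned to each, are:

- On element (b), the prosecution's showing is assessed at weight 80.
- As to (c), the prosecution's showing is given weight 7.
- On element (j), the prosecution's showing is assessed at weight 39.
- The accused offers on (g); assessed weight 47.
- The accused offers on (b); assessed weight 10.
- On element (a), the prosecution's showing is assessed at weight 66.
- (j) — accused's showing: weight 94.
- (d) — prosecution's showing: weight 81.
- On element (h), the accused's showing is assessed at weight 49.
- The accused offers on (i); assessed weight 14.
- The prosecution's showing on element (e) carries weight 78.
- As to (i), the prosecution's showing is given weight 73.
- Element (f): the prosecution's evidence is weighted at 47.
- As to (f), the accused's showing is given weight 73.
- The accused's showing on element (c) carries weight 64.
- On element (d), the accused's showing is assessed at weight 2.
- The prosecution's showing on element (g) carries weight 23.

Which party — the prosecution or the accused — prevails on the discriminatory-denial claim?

— Issue I —
At Stage I.1 the prosecution must meet clear and convincing evidence (weight is at least 71): on (a) the weight is 66, < 71, so (a) does not meet the standard; on (b) the weight is 80 less the opposing 10 gives net 70, which does not reach 71, so (b) does not meet the standard.
  Not every element is met, so the prosecution fails to carry Stage I.1.
The accused prevails on this issue.
— Issue II —
Stage II.1 — burden on prosecution; standard: clear and convincing evidence (weight is at least 73).
    (d): 81 − 2 = 79 ≥ 73 [met]
    (e): 78 ≥ 73 [met]
  The prosecution carries Stage II.1; the accused now bears the burden.
Stage II.2 — burden on accused; standard: a production showing (weight is at least 19).
    (f): 73 − 47 = 26 ≥ 19 [met]
    (g): 47 − 23 = 24 ≥ 19 [met]
  Stage II.2 is satisfied; the accused continues to bear the burden.
Stage II.3 — burden on accused; standard: the balance of probabilities (weight is at least 55).
    (h): 49 < 55 [not met]
  Not every element is met, so the accused fails to carry Stage II.3.
So the prosecution prevails on this issue.
— Issue III —
Stage III.1 — burden on prosecution; standard: a more-likely-than-not showing (weight exceeds 55).
    (i): 73 − 14 = 59 > 55 [met]
  The prosecution carries Stage III.1; the accused now bears the burden.
Stage III.2 — burden on accused; standard: a more-likely-than-not showing (weight exceeds 55).
    (j): 94 − 39 = 55 ≤ 55 [not met]
  Stage III.2 not carried; the accused fails its burden.
So the prosecution prevails on this issue.
Per-issue: Issue I → accused; Issue II → prosecution; Issue III → prosecution. The prosecution must prevail on every issue; overall, the accused prevails.

accused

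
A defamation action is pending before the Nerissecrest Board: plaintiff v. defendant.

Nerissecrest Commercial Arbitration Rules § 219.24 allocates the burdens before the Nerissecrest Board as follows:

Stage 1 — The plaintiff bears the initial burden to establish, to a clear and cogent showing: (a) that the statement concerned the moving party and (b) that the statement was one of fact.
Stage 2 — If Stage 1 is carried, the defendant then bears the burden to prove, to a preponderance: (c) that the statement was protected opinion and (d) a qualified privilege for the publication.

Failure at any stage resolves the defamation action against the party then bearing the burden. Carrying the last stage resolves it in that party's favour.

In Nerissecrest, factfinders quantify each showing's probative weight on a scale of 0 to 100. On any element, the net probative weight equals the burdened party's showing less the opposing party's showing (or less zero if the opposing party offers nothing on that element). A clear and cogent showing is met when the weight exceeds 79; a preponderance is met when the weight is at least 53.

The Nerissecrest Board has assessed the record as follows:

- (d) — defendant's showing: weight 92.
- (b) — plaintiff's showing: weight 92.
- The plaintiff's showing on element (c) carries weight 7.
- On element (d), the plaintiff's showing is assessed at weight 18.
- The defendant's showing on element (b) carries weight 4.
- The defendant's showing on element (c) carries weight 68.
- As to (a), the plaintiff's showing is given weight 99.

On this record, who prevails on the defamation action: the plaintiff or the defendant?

defendant

At Stage 1 the plaintiff must meet a clear and cogent showing (weight exceeds 79): on (a) the weight is 99, > 79, so (a) meets the standard; on (b) the weight is 92 less the opposing 4 gives net 88, > 79, so (b) meets the standard.
  Stage 1 is satisfied; the onus moves to the defendant.
At Stage 2 the defendant must meet a preponderance (weight is at least 53): on (c) the weight is 68 less the opposing 7 gives net 61, which does reach 53, so (c) meets the standard; on (d) the weight is 92 less the opposing 18 gives net 74, ≥ 53, so (d) meets the standard.
  All elements met at the final stage.
All stages carried — the defendant prevails.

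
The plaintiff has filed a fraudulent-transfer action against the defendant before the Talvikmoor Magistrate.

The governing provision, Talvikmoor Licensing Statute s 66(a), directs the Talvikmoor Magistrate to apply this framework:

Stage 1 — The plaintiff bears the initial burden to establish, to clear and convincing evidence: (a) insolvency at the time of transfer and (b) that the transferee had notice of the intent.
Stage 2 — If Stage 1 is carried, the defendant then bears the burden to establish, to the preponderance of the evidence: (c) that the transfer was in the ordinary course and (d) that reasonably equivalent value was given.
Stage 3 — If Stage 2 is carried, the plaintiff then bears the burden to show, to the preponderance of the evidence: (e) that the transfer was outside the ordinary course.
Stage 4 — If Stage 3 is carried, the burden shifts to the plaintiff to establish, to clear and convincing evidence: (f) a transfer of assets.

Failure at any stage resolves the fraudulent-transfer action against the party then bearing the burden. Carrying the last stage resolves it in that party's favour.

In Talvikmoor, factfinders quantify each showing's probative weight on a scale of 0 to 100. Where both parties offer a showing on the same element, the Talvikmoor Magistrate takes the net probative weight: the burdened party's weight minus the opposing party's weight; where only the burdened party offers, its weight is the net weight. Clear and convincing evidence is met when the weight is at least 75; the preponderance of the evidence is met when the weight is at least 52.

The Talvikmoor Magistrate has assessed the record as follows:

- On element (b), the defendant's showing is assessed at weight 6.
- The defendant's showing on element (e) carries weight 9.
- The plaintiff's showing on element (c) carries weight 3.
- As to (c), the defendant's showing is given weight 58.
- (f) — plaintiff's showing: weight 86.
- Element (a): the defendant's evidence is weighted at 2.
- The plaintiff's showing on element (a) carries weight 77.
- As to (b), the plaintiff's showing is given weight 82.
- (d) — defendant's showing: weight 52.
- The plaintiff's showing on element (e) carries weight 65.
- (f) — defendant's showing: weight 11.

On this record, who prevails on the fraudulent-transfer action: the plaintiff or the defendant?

Stage 1 (plaintiff, clear and convincing evidence, weight is at least 75): (a) net 77−2=75 ≥ 75 — meets; (b) net 82−6=76 ≥ 75 — meets.
  All elements met. The burden passes to the defendant.
Stage 2 (defendant, the preponderance of the evidence, weight is at least 52): (c) net 58−3=55 ≥ 52 — meets; (d) 52 ≥ 52 — meets.
  Stage 2 is satisfied; the onus moves to the plaintiff.
Stage 3 (plaintiff, the preponderance of the evidence, weight is at least 52): (e) net 65−9=56 ≥ 52 — meets.
  Stage 3 is satisfied; the plaintiff continues to bear the burden.
Stage 4 (plaintiff, clear and convincing evidence, weight is at least 75): (f) net 86−11=75 ≥ 75 — meets.
  Stage 4 carried; the final stage is satisfied.
All stages carried — the plaintiff prevails.

plaintiff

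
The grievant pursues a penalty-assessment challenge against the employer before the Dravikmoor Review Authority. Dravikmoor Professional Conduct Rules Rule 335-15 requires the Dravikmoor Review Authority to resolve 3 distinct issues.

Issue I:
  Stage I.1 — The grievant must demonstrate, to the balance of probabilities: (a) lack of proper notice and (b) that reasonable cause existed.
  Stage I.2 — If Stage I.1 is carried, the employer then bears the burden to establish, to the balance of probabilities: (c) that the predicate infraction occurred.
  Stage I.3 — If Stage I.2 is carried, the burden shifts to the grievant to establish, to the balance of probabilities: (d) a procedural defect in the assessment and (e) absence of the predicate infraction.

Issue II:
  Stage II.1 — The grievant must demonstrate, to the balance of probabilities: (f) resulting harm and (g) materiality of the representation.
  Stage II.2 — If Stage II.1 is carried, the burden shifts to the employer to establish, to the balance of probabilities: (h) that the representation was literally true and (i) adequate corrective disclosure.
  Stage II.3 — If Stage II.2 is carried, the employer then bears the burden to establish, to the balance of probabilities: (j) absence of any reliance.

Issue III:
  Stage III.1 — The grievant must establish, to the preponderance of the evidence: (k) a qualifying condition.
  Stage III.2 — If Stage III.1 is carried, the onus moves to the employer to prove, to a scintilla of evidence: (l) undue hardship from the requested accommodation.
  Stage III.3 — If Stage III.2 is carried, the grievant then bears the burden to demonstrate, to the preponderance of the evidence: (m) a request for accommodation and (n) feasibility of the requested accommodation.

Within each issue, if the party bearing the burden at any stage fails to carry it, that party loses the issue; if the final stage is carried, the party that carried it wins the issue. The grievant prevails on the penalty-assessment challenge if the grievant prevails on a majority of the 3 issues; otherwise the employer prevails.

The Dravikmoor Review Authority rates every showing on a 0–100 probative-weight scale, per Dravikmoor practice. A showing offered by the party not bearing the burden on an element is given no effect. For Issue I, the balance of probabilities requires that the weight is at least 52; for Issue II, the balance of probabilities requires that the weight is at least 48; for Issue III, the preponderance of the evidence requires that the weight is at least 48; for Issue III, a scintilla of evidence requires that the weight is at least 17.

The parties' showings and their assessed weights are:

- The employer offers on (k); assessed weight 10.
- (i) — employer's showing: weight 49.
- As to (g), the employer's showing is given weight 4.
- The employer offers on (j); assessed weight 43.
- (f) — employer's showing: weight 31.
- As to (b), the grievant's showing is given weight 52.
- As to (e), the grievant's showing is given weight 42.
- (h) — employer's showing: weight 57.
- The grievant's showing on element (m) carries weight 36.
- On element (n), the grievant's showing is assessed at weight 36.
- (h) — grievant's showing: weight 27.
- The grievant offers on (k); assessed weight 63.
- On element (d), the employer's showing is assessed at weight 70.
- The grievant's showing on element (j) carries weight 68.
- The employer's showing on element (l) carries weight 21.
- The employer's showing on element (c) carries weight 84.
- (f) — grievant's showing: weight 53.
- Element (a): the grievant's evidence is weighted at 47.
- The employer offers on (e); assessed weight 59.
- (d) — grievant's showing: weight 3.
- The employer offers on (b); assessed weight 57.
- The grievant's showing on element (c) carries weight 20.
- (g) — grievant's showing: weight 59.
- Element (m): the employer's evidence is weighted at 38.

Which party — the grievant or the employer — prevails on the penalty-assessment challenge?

employer

— Issue I —
At Stage I.1 the grievant must meet the balance of probabilities (weight is at least 52): on (a) the weight is 47, < 52, so (a) does not meet the standard; on (b) the weight is 52 (the employer's 57 is given no effect), ≥ 52, so (b) meets the standard.
  Not every element is met, so the grievant fails to carry Stage I.1.
So the employer prevails on this issue.
— Issue II —
Stage II.1 — burden on grievant; standard: the balance of probabilities (weight is at least 48).
    (f): 53 (employer's 31 disregarded) ≥ 48 [met]
    (g): 59 (employer's 4 disregarded) ≥ 48 [met]
  Stage II.1 is satisfied; the onus moves to the employer.
Stage II.2 — burden on employer; standard: the balance of probabilities (weight is at least 48).
    (h): 57 (grievant's 27 disregarded) ≥ 48 [met]
    (i): 49 ≥ 48 [met]
  Stage II.2 is satisfied; the employer continues to bear the burden.
Stage II.3 — burden on employer; standard: the balance of probabilities (weight is at least 48).
    (j): 43 (grievant's 68 disregarded) < 48 [not met]
  Not every element is met, so the employer fails to carry Stage II.3.
The analysis ends at Stage II.3; the grievant prevails on this issue.
— Issue III —
Stage III.1 — burden on grievant; standard: the preponderance of the evidence (weight is at least 48).
    (k): 63 (employer's 10 disregarded) ≥ 48 [met]
  The grievant carries Stage III.1; the employer now bears the burden.
Stage III.2 — burden on employer; standard: a scintilla of evidence (weight is at least 17).
    (l): 21 ≥ 17 [met]
  Stage III.2 carried; the burden shifts to the grievant.
Stage III.3 — burden on grievant; standard: the preponderance of the evidence (weight is at least 48).
    (m): 36 (employer's 38 disregarded) < 48 [not met]
    (n): 36 < 48 [not met]
  Not every element is met, so the grievant fails to carry Stage III.3.
The employer prevails on this issue.
Per-issue: Issue I → employer; Issue II → grievant; Issue III → employer. The grievant must prevail on a majority of issues; overall, the employer prevails.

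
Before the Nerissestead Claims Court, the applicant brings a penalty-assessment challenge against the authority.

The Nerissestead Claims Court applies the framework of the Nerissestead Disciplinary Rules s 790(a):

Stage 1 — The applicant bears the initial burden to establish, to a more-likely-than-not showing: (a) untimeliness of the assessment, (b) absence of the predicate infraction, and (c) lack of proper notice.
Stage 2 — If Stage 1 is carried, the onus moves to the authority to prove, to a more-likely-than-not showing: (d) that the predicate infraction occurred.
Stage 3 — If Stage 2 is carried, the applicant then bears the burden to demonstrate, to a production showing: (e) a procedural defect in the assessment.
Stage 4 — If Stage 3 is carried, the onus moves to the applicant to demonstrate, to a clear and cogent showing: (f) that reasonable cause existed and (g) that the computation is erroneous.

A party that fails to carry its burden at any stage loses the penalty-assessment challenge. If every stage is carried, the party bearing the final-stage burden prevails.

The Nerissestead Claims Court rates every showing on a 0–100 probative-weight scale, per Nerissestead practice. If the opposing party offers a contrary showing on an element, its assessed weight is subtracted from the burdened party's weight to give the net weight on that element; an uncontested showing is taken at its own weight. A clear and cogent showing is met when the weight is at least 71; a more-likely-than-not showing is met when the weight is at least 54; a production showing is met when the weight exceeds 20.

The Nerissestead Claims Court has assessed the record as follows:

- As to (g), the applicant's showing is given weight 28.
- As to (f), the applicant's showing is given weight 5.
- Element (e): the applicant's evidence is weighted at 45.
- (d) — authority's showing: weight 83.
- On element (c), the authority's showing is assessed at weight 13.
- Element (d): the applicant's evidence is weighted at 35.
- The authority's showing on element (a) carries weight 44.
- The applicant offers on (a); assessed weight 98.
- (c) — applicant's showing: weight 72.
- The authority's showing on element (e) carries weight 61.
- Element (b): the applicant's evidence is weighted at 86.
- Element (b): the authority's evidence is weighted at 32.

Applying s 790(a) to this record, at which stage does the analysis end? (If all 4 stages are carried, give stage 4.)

At Stage 1 the applicant must meet a more-likely-than-not showing (weight is at least 54): on (a) the weight is 98 less the opposing 44 gives net 54, ≥ 54, so (a) meets the standard; on (b) the weight is 86 less the opposing 32 gives net 54, ≥ 54, so (b) meets the standard; on (c) the weight is 72 less the opposing 13 gives net 59, ≥ 54, so (c) meets the standard.
  The applicant carries Stage 1; the authority now bears the burden.
At Stage 2 the authority must meet a more-likely-than-not showing (weight is at least 54): on (d) the weight is 83 less the opposing 35 gives net 48, < 54, so (d) does not meet the standard.
  Not every element is met, so the authority fails to carry Stage 2.
The analysis ends at Stage 2; the applicant prevails.

stage 2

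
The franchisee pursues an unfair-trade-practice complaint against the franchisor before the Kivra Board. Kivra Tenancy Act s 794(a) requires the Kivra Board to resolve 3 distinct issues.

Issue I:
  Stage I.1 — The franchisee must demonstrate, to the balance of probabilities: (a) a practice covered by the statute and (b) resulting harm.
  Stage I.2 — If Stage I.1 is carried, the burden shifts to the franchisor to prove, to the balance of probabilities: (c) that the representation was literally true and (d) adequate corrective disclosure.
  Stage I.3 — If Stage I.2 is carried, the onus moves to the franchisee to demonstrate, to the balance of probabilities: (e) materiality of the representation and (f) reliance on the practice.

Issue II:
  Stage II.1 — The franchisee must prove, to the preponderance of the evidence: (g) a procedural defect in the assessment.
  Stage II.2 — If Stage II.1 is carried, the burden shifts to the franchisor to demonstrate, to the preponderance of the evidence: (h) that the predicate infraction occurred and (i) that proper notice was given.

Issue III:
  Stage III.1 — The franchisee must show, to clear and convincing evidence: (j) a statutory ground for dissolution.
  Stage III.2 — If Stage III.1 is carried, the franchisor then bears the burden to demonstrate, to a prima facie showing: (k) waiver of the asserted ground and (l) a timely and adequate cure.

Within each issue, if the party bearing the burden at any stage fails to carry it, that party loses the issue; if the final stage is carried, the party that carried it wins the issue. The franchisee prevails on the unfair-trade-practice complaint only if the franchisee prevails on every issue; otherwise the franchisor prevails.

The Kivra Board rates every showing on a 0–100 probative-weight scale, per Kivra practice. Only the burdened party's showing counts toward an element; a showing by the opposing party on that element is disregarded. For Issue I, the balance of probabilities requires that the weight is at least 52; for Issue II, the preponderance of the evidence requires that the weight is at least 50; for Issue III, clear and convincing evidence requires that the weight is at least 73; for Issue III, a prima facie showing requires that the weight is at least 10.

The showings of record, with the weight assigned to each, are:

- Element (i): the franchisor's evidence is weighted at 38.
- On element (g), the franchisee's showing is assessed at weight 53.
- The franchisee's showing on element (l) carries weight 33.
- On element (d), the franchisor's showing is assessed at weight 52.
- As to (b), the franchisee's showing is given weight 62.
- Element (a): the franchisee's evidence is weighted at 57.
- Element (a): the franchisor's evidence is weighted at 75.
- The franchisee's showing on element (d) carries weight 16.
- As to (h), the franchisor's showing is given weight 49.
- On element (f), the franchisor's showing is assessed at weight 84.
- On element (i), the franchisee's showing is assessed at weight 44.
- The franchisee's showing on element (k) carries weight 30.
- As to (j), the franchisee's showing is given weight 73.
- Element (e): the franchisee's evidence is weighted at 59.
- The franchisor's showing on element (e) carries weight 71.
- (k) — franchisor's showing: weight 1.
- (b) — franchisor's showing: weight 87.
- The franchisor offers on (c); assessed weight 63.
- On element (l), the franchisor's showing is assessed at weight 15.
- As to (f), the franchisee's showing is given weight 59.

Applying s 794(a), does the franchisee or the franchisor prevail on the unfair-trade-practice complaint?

franchisee

— Issue I —
Stage I.1 (franchisee, the balance of probabilities, weight is at least 52): (a) 57 (franchisor's 75 disregarded) ≥ 52 — meets; (b) 62 (franchisor's 87 disregarded) ≥ 52 — meets.
  Stage I.1 is satisfied; the onus moves to the franchisor.
Stage I.2 (franchisor, the balance of probabilities, weight is at least 52): (c) 63 ≥ 52 — meets; (d) 52 (franchisee's 16 disregarded) ≥ 52 — meets.
  All elements met. The burden passes to the franchisee.
Stage I.3 (franchisee, the balance of probabilities, weight is at least 52): (e) 59 (franchisor's 71 disregarded) ≥ 52 — meets; (f) 59 (franchisor's 84 disregarded) ≥ 52 — meets.
  Stage I.3 carried; the final stage is satisfied.
Every stage carried; the franchisee prevails on this issue.
— Issue II —
Stage II.1 — burden on franchisee; standard: the preponderance of the evidence (weight is at least 50).
    (g): 53 ≥ 50 [met]
  Stage II.1 carried; the burden shifts to the franchisor.
Stage II.2 — burden on franchisor; standard: the preponderance of the evidence (weight is at least 50).
    (h): 49 < 50 [not met]
    (i): 38 (franchisee's 44 disregarded) < 50 [not met]
  Stage II.2 not carried; the franchisor fails its burden.
The analysis ends at Stage II.2; the franchisee prevails on this issue.
— Issue III —
Stage III.1 (franchisee, clear and convincing evidence, weight is at least 73): (j) 73 ≥ 73 — meets.
  Stage III.1 is satisfied; the onus moves to the franchisor.
Stage III.2 (franchisor, a prima facie showing, weight is at least 10): (k) 1 (franchisee's 30 disregarded) < 10 — fails; (l) 15 (franchisee's 33 disregarded) ≥ 10 — meets.
  Not every element is met, so the franchisor fails to carry Stage III.2.
The analysis ends at Stage III.2; the franchisee prevails on this issue.
Per-issue: Issue I → franchisee; Issue II → franchisee; Issue III → franchisee. The franchisee must prevail on every issue; overall, the franchisee prevails.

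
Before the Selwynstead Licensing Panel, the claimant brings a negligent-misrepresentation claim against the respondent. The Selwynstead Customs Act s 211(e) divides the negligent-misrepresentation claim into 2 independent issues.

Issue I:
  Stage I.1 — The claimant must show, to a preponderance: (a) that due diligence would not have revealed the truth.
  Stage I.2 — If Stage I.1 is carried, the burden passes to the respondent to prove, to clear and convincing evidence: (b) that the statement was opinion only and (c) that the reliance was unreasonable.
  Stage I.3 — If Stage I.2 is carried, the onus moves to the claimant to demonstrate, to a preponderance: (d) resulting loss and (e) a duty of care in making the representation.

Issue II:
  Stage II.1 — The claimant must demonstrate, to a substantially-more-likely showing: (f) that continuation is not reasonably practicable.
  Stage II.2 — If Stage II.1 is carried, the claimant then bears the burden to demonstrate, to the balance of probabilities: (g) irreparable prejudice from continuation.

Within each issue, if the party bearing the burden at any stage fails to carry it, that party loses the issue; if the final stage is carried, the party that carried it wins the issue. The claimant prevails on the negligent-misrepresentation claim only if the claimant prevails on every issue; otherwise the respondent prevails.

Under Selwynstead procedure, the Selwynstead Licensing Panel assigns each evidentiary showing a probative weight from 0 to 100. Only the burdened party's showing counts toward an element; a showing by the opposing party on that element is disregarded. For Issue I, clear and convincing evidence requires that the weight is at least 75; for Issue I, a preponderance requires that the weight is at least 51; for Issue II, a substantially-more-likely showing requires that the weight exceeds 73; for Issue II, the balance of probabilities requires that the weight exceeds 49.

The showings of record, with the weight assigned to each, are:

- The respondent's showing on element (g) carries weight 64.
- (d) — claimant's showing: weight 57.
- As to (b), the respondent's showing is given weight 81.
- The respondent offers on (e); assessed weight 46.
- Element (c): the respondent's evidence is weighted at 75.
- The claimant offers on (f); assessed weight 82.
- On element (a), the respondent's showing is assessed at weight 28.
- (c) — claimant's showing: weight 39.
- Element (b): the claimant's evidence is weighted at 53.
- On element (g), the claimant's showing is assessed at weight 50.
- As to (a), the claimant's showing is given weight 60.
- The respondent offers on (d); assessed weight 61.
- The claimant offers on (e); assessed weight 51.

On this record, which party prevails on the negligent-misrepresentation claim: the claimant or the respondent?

— Issue I —
Stage I.1 (claimant, a preponderance, weight is at least 51): (a) 60 (respondent's 28 disregarded) ≥ 51 — meets.
  All elements met. The burden passes to the respondent.
Stage I.2 (respondent, clear and convincing evidence, weight is at least 75): (b) 81 (claimant's 53 disregarded) ≥ 75 — meets; (c) 75 (claimant's 39 disregarded) ≥ 75 — meets.
  All elements met. The burden passes to the claimant.
Stage I.3 (claimant, a preponderance, weight is at least 51): (d) 57 (respondent's 61 disregarded) ≥ 51 — meets; (e) 51 (respondent's 46 disregarded) ≥ 51 — meets.
  Stage I.3 carried; the final stage is satisfied.
With every stage satisfied, the claimant prevails on this issue.
— Issue II —
Stage II.1 — burden on claimant; standard: a substantially-more-likely showing (weight exceeds 73).
    (f): 82 > 73 [met]
  Stage II.1 is satisfied; the claimant continues to bear the burden.
Stage II.2 — burden on claimant; standard: the balance of probabilities (weight exceeds 49).
    (g): 50 (respondent's 64 disregarded) > 49 [met]
  All elements met at the final stage.
Every stage carried; the claimant prevails on this issue.
Per-issue: Issue I → claimant; Issue II → claimant. The claimant must prevail on every issue; overall, the claimant prevails.

claimant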